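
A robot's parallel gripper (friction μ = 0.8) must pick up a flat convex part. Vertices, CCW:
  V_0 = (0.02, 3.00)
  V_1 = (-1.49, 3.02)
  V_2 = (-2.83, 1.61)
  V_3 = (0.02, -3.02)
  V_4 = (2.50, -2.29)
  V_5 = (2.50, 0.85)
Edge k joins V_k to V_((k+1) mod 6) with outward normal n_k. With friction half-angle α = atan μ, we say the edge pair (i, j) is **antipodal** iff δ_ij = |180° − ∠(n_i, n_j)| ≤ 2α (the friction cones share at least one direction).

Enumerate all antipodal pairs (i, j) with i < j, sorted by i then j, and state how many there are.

α = atan 0.8 = 38.66°;  2α = 77.32°
n_0 = (+0.0132, +0.9999)
n_1 = (-0.7249, +0.6889)
n_2 = (-0.8516, -0.5242)
n_3 = (+0.2824, -0.9593)
n_4 = (+1.0000, -0.0000)
n_5 = (+0.6550, +0.7556)
  (0,1): δ = 132.78°  ·
  (0,2): δ = 57.63°  ✓
  (0,3): δ = 17.16°  ✓
  (0,4): δ = 90.76°  ·
  (0,5): δ = 139.84°  ·
  (1,2): δ = 104.84°  ·
  (1,3): δ = 30.06°  ✓
  (1,4): δ = 43.54°  ✓
  (1,5): δ = 92.62°  ·
  (2,3): δ = 105.21°  ·
  (2,4): δ = 31.61°  ✓
  (2,5): δ = 17.46°  ✓
  (3,4): δ = 106.40°  ·
  (3,5): δ = 57.33°  ✓
  (4,5): δ = 130.92°  ·
antipodal pairs: 7

count = 7; pairs: (0,2), (0,3), (1,3), (1,4), (2,4), (2,5), (3,5)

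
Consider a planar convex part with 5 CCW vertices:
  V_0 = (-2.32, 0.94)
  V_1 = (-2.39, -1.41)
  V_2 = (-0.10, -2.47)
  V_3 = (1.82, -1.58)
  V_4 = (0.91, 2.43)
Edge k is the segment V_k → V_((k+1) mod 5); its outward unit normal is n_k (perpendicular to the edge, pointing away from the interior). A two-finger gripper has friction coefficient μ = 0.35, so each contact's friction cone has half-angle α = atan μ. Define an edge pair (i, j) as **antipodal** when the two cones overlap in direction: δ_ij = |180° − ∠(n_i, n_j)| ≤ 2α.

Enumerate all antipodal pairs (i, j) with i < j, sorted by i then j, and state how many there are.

count = 2; pairs: (0,3), (2,4)

α = atan 0.35 = 19.29°;  2α = 38.58°
n_0 = (-0.9996, +0.0298)
n_1 = (-0.4201, -0.9075)
n_2 = (+0.4206, -0.9073)
n_3 = (+0.9752, +0.2213)
n_4 = (-0.4189, +0.9080)
  (0,1): δ = 113.13°  ·
  (0,2): δ = 63.42°  ·
  (0,3): δ = 14.49°  ✓
  (0,4): δ = 116.47°  ·
  (1,2): δ = 130.29°  ·
  (1,3): δ = 52.38°  ·
  (1,4): δ = 49.60°  ·
  (2,3): δ = 102.08°  ·
  (2,4): δ = 0.11°  ✓
  (3,4): δ = 78.02°  ·
antipodal pairs: 2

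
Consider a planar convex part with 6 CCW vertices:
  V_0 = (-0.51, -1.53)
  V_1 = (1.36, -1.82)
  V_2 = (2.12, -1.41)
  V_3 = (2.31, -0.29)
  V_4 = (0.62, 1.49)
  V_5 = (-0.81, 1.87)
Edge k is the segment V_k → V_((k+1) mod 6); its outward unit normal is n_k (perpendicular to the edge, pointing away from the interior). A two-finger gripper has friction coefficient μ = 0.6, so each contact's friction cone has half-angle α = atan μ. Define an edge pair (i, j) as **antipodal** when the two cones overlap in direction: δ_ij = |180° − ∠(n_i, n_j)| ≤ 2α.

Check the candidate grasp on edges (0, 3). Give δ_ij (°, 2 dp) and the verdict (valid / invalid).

δ = 37.67°, valid

α = atan 0.6 = 30.96°;  2α = 61.93°
edge 0: e_0 = (+1.87, -0.29);  n_0 = (-0.1532, -0.9882)
edge 3: e_3 = (-1.69, +1.78);  n_3 = (+0.7252, +0.6885)
∠(n_0, n_3) = 142.33°
δ = |180° − 142.33°| = 37.67°
37.67° ≤ 2α = 61.93°  →  valid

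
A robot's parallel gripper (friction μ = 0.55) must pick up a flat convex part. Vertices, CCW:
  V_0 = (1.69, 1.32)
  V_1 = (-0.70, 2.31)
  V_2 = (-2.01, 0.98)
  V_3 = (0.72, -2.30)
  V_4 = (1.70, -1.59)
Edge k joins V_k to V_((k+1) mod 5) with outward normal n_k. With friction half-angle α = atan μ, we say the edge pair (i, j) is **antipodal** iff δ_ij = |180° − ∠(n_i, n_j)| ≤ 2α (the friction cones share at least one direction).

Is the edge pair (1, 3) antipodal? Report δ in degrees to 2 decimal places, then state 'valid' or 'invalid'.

α = atan 0.55 = 28.81°;  2α = 57.62°
edge 1: e_1 = (-1.31, -1.33);  n_1 = (-0.7124, +0.7017)
edge 3: e_3 = (+0.98, +0.71);  n_3 = (+0.5867, -0.8098)
∠(n_1, n_3) = 170.49°
δ = |180° − 170.49°| = 9.51°
9.51° ≤ 2α = 57.62°  →  valid

δ = 9.51°, valid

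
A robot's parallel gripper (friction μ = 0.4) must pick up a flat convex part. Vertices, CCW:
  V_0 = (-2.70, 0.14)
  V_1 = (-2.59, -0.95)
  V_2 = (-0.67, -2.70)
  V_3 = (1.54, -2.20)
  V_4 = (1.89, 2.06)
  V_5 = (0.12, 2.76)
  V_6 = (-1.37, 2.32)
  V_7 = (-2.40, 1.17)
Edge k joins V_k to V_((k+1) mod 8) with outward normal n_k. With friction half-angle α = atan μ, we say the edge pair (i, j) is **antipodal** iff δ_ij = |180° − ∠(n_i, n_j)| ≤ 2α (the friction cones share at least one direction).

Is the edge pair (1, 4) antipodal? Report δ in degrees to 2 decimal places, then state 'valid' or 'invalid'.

α = atan 0.4 = 21.80°;  2α = 43.60°
edge 1: e_1 = (+1.92, -1.75);  n_1 = (-0.6736, -0.7391)
edge 4: e_4 = (-1.77, +0.70);  n_4 = (+0.3678, +0.9299)
∠(n_1, n_4) = 159.23°
δ = |180° − 159.23°| = 20.77°
20.77° ≤ 2α = 43.60°  →  valid

δ = 20.77°, valid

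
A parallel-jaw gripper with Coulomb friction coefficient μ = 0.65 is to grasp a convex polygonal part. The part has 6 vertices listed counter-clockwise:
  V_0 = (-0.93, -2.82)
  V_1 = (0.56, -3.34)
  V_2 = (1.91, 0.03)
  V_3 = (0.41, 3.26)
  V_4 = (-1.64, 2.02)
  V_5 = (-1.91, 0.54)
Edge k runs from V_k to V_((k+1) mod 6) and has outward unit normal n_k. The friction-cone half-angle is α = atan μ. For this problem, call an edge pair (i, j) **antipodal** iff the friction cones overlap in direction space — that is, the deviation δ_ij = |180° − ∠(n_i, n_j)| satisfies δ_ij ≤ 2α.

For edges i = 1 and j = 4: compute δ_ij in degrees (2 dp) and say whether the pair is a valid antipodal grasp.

α = atan 0.65 = 33.02°;  2α = 66.05°
edge 1: e_1 = (+1.35, +3.37);  n_1 = (+0.9283, -0.3719)
edge 4: e_4 = (-0.27, -1.48);  n_4 = (-0.9838, +0.1795)
∠(n_1, n_4) = 168.51°
δ = |180° − 168.51°| = 11.49°
11.49° ≤ 2α = 66.05°  →  valid

δ = 11.49°, valid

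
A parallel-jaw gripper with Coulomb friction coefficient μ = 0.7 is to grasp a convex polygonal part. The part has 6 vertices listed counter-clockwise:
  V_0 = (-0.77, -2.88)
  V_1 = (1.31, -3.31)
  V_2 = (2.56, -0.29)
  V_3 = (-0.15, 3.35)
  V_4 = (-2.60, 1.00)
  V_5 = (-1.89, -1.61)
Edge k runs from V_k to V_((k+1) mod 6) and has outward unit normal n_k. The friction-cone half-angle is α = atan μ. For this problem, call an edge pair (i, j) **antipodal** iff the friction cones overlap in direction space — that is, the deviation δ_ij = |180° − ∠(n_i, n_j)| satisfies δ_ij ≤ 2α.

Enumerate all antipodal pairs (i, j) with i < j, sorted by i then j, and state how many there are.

count = 7; pairs: (0,2), (0,3), (1,3), (1,4), (1,5), (2,4), (2,5)

α = atan 0.7 = 34.99°;  2α = 69.98°
n_0 = (-0.2024, -0.9793)
n_1 = (+0.9240, -0.3824)
n_2 = (+0.8021, +0.5972)
n_3 = (-0.6922, +0.7217)
n_4 = (-0.9649, -0.2625)
n_5 = (-0.7500, -0.6614)
  (0,1): δ = 100.80°  ·
  (0,2): δ = 41.65°  ✓
  (0,3): δ = 55.49°  ✓
  (0,4): δ = 116.90°  ·
  (0,5): δ = 143.09°  ·
  (1,2): δ = 120.85°  ·
  (1,3): δ = 23.71°  ✓
  (1,4): δ = 37.70°  ✓
  (1,5): δ = 63.89°  ✓
  (2,3): δ = 82.86°  ·
  (2,4): δ = 21.45°  ✓
  (2,5): δ = 4.74°  ✓
  (3,4): δ = 118.59°  ·
  (3,5): δ = 92.40°  ·
  (4,5): δ = 153.81°  ·
antipodal pairs: 7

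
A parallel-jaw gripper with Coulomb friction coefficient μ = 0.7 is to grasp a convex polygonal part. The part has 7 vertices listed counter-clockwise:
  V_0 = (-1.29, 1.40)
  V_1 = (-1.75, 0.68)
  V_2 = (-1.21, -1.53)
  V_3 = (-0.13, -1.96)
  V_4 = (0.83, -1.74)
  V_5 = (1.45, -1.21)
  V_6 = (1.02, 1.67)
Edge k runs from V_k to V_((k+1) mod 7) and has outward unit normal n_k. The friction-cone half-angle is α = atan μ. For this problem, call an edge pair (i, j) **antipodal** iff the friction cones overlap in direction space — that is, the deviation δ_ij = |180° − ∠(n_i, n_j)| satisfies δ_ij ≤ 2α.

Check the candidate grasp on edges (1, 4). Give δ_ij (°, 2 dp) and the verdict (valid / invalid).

α = atan 0.7 = 34.99°;  2α = 69.98°
edge 1: e_1 = (+0.54, -2.21);  n_1 = (-0.9714, -0.2374)
edge 4: e_4 = (+0.62, +0.53);  n_4 = (+0.6498, -0.7601)
∠(n_1, n_4) = 116.79°
δ = |180° − 116.79°| = 63.21°
63.21° ≤ 2α = 69.98°  →  valid

δ = 63.21°, valid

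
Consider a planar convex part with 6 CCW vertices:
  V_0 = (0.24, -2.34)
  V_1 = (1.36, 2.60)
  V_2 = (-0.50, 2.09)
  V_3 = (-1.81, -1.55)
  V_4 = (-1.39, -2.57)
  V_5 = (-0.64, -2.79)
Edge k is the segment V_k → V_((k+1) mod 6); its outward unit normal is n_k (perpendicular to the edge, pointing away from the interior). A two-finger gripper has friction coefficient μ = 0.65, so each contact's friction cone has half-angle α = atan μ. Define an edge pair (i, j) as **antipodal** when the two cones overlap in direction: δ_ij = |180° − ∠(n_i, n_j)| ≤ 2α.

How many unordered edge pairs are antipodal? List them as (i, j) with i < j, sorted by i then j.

α = atan 0.65 = 33.02°;  2α = 66.05°
n_0 = (+0.9752, -0.2211)
n_1 = (-0.2644, +0.9644)
n_2 = (-0.9409, +0.3386)
n_3 = (-0.9247, -0.3807)
n_4 = (-0.2815, -0.9596)
n_5 = (+0.4553, -0.8903)
  (0,1): δ = 61.89°  ✓
  (0,2): δ = 7.02°  ✓
  (0,3): δ = 35.15°  ✓
  (0,4): δ = 86.43°  ·
  (0,5): δ = 129.86°  ·
  (1,2): δ = 125.13°  ·
  (1,3): δ = 82.95°  ·
  (1,4): δ = 31.68°  ✓
  (1,5): δ = 11.75°  ✓
  (2,3): δ = 137.83°  ·
  (2,4): δ = 86.55°  ·
  (2,5): δ = 43.12°  ✓
  (3,4): δ = 128.73°  ·
  (3,5): δ = 85.30°  ·
  (4,5): δ = 136.57°  ·
antipodal pairs: 6

count = 6; pairs: (0,1), (0,2), (0,3), (1,4), (1,5), (2,5)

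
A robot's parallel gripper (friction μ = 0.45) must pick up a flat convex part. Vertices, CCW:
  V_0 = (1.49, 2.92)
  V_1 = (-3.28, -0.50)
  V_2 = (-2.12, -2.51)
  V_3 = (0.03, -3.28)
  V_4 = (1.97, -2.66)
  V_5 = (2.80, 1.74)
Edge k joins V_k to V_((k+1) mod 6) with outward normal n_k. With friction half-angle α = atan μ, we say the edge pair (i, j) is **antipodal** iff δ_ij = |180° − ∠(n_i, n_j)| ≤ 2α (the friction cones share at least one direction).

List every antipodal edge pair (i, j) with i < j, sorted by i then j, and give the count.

α = atan 0.45 = 24.23°;  2α = 48.46°
n_0 = (-0.5827, +0.8127)
n_1 = (-0.8661, -0.4998)
n_2 = (-0.3372, -0.9414)
n_3 = (+0.3044, -0.9525)
n_4 = (+0.9827, -0.1854)
n_5 = (+0.6693, +0.7430)
  (0,1): δ = 95.65°  ·
  (0,2): δ = 55.34°  ·
  (0,3): δ = 17.92°  ✓
  (0,4): δ = 43.68°  ✓
  (0,5): δ = 102.35°  ·
  (1,2): δ = 139.69°  ·
  (1,3): δ = 102.27°  ·
  (1,4): δ = 40.67°  ✓
  (1,5): δ = 18.00°  ✓
  (2,3): δ = 142.57°  ·
  (2,4): δ = 80.98°  ·
  (2,5): δ = 22.31°  ✓
  (3,4): δ = 118.41°  ·
  (3,5): δ = 59.73°  ·
  (4,5): δ = 121.33°  ·
antipodal pairs: 5

count = 5; pairs: (0,3), (0,4), (1,4), (1,5), (2,5)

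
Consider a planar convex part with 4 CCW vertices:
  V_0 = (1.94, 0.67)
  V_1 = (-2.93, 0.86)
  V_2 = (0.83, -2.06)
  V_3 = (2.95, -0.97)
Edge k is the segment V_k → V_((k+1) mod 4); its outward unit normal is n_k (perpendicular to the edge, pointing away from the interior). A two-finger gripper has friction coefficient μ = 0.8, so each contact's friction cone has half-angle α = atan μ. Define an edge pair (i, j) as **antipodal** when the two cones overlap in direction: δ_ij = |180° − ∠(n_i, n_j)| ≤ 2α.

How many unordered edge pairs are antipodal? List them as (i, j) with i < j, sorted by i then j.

count = 3; pairs: (0,1), (0,2), (1,3)

α = atan 0.8 = 38.66°;  2α = 77.32°
n_0 = (+0.0390, +0.9992)
n_1 = (-0.6134, -0.7898)
n_2 = (+0.4573, -0.8893)
n_3 = (+0.8515, +0.5244)
  (0,1): δ = 35.60°  ✓
  (0,2): δ = 29.44°  ✓
  (0,3): δ = 123.86°  ·
  (1,2): δ = 114.96°  ·
  (1,3): δ = 20.54°  ✓
  (2,3): δ = 85.58°  ·
antipodal pairs: 3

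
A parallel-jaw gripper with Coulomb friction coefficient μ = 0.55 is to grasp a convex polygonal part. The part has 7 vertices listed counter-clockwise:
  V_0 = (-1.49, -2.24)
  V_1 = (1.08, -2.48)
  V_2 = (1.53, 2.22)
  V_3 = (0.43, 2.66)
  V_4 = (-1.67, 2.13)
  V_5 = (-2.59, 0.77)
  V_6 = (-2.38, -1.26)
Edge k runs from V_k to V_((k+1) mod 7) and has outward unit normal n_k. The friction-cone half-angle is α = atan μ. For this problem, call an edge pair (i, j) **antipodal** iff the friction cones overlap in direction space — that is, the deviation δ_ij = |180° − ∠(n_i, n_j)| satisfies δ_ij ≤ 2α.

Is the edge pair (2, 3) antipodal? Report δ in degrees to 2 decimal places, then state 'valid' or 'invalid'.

α = atan 0.55 = 28.81°;  2α = 57.62°
edge 2: e_2 = (-1.10, +0.44);  n_2 = (+0.3714, +0.9285)
edge 3: e_3 = (-2.10, -0.53);  n_3 = (-0.2447, +0.9696)
∠(n_2, n_3) = 35.97°
δ = |180° − 35.97°| = 144.03°
144.03° > 2α = 57.62°  →  invalid

δ = 144.03°, invalid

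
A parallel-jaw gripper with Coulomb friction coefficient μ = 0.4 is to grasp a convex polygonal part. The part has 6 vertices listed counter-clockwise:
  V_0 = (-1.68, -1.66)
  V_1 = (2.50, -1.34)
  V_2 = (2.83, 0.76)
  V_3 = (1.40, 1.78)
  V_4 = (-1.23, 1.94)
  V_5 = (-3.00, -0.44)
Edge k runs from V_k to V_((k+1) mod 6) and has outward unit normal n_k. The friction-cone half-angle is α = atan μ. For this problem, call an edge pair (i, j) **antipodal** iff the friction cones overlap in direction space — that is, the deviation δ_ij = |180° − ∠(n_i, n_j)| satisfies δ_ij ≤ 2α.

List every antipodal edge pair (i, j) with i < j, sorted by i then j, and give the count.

α = atan 0.4 = 21.80°;  2α = 43.60°
n_0 = (+0.0763, -0.9971)
n_1 = (+0.9879, -0.1552)
n_2 = (+0.5807, +0.8141)
n_3 = (+0.0607, +0.9982)
n_4 = (-0.8024, +0.5968)
n_5 = (-0.6787, -0.7344)
  (0,1): δ = 103.31°  ·
  (0,2): δ = 39.88°  ✓
  (0,3): δ = 7.86°  ✓
  (0,4): δ = 48.98°  ·
  (0,5): δ = 132.88°  ·
  (1,2): δ = 116.57°  ·
  (1,3): δ = 84.55°  ·
  (1,4): δ = 27.71°  ✓
  (1,5): δ = 56.19°  ·
  (2,3): δ = 147.98°  ·
  (2,4): δ = 91.14°  ·
  (2,5): δ = 7.25°  ✓
  (3,4): δ = 123.16°  ·
  (3,5): δ = 39.26°  ✓
  (4,5): δ = 96.11°  ·
antipodal pairs: 5

count = 5; pairs: (0,2), (0,3), (1,4), (2,5), (3,5)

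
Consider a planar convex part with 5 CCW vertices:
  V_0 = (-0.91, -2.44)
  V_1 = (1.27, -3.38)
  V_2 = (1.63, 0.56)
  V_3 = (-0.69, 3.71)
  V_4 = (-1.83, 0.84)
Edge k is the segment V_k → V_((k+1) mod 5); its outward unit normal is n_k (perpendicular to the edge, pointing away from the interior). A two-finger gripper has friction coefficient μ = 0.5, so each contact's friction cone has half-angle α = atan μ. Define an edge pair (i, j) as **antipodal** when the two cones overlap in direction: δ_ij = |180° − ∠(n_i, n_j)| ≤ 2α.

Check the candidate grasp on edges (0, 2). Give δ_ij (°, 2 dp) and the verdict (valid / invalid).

α = atan 0.5 = 26.57°;  2α = 53.13°
edge 0: e_0 = (+2.18, -0.94);  n_0 = (-0.3960, -0.9183)
edge 2: e_2 = (-2.32, +3.15);  n_2 = (+0.8052, +0.5930)
∠(n_0, n_2) = 149.70°
δ = |180° − 149.70°| = 30.30°
30.30° ≤ 2α = 53.13°  →  valid

δ = 30.30°, valid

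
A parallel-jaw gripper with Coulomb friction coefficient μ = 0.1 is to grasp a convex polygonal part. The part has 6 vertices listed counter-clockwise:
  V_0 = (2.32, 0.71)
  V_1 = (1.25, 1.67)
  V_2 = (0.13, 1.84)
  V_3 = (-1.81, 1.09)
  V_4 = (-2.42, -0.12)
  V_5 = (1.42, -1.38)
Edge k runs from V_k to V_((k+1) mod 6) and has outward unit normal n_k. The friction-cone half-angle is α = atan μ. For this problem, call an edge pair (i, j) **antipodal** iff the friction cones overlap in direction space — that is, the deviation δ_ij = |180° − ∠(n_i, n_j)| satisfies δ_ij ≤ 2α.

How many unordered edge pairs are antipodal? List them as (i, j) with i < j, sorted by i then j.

α = atan 0.1 = 5.71°;  2α = 11.42°
n_0 = (+0.6678, +0.7443)
n_1 = (+0.1501, +0.9887)
n_2 = (-0.3606, +0.9327)
n_3 = (-0.8929, +0.4502)
n_4 = (-0.3118, -0.9502)
n_5 = (+0.9185, -0.3955)
  (0,1): δ = 146.73°  ·
  (0,2): δ = 116.97°  ·
  (0,3): δ = 74.86°  ·
  (0,4): δ = 23.73°  ·
  (0,5): δ = 108.60°  ·
  (1,2): δ = 150.23°  ·
  (1,3): δ = 108.12°  ·
  (1,4): δ = 9.54°  ✓
  (1,5): δ = 75.33°  ·
  (2,3): δ = 137.89°  ·
  (2,4): δ = 39.30°  ·
  (2,5): δ = 45.57°  ·
  (3,4): δ = 81.41°  ·
  (3,5): δ = 3.46°  ✓
  (4,5): δ = 95.13°  ·
antipodal pairs: 2

count = 2; pairs: (1,4), (3,5)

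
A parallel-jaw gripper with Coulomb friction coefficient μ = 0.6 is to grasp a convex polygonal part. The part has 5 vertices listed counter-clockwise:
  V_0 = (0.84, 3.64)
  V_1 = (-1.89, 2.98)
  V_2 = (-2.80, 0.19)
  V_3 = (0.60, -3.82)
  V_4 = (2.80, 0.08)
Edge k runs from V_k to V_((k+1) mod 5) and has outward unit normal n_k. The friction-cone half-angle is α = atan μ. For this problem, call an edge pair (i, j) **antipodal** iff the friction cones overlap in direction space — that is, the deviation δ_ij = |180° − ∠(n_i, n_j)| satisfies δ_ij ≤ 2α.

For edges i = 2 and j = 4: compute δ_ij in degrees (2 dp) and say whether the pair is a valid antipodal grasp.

δ = 11.46°, valid

α = atan 0.6 = 30.96°;  2α = 61.93°
edge 2: e_2 = (+3.40, -4.01);  n_2 = (-0.7627, -0.6467)
edge 4: e_4 = (-1.96, +3.56);  n_4 = (+0.8760, +0.4823)
∠(n_2, n_4) = 168.54°
δ = |180° − 168.54°| = 11.46°
11.46° ≤ 2α = 61.93°  →  valid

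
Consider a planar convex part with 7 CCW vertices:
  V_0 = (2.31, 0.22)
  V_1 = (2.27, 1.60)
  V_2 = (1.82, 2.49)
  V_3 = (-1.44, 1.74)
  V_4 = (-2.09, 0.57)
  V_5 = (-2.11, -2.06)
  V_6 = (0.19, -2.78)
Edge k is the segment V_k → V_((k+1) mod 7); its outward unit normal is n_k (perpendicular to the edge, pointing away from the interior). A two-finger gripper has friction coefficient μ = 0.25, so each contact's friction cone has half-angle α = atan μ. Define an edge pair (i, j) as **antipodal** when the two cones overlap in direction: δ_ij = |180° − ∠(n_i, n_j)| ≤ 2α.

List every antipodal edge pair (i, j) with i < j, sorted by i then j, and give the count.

α = atan 0.25 = 14.04°;  2α = 28.07°
n_0 = (+0.9996, +0.0290)
n_1 = (+0.8924, +0.4512)
n_2 = (-0.2242, +0.9745)
n_3 = (-0.8742, +0.4856)
n_4 = (-1.0000, +0.0076)
n_5 = (-0.2987, -0.9543)
n_6 = (+0.8167, -0.5771)
  (0,1): δ = 154.84°  ·
  (0,2): δ = 78.70°  ·
  (0,3): δ = 30.71°  ·
  (0,4): δ = 2.10°  ✓
  (0,5): δ = 70.96°  ·
  (0,6): δ = 143.09°  ·
  (1,2): δ = 103.87°  ·
  (1,3): δ = 55.88°  ·
  (1,4): δ = 27.26°  ✓
  (1,5): δ = 45.80°  ·
  (1,6): δ = 117.93°  ·
  (2,3): δ = 132.01°  ·
  (2,4): δ = 103.39°  ·
  (2,5): δ = 30.34°  ·
  (2,6): δ = 41.80°  ·
  (3,4): δ = 151.38°  ·
  (3,5): δ = 78.33°  ·
  (3,6): δ = 6.19°  ✓
  (4,5): δ = 106.95°  ·
  (4,6): δ = 34.81°  ·
  (5,6): δ = 107.87°  ·
antipodal pairs: 3

count = 3; pairs: (0,4), (1,4), (3,6)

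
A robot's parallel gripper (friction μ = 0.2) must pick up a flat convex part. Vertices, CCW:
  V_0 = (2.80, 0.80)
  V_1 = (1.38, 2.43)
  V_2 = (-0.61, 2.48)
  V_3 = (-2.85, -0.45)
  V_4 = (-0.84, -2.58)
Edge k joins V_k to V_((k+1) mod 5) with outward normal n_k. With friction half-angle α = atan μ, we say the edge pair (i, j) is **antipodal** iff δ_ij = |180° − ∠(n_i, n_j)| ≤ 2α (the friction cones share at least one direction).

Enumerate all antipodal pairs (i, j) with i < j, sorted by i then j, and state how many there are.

α = atan 0.2 = 11.31°;  2α = 22.62°
n_0 = (+0.7540, +0.6569)
n_1 = (+0.0251, +0.9997)
n_2 = (-0.7944, +0.6073)
n_3 = (-0.7273, -0.6863)
n_4 = (+0.6805, -0.7328)
  (0,1): δ = 132.50°  ·
  (0,2): δ = 78.46°  ·
  (0,3): δ = 2.28°  ✓
  (0,4): δ = 91.82°  ·
  (1,2): δ = 125.96°  ·
  (1,3): δ = 45.22°  ·
  (1,4): δ = 44.32°  ·
  (2,3): δ = 99.26°  ·
  (2,4): δ = 9.72°  ✓
  (3,4): δ = 90.46°  ·
antipodal pairs: 2

count = 2; pairs: (0,3), (2,4)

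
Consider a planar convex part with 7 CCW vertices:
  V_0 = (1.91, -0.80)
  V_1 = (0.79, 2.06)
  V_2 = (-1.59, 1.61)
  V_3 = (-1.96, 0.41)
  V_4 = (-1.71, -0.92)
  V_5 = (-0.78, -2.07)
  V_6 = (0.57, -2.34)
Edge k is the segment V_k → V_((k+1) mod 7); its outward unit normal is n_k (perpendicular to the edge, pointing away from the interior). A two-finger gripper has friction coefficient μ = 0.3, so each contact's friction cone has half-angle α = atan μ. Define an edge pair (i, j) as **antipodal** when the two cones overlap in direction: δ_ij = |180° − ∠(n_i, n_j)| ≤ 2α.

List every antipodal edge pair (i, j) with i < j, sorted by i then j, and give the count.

count = 4; pairs: (0,3), (0,4), (1,5), (2,6)

α = atan 0.3 = 16.70°;  2α = 33.40°
n_0 = (+0.9311, +0.3646)
n_1 = (-0.1858, +0.9826)
n_2 = (-0.9556, +0.2946)
n_3 = (-0.9828, -0.1847)
n_4 = (-0.7776, -0.6288)
n_5 = (-0.1961, -0.9806)
n_6 = (+0.7544, -0.6564)
  (0,1): δ = 100.68°  ·
  (0,2): δ = 38.52°  ·
  (0,3): δ = 10.74°  ✓
  (0,4): δ = 17.58°  ✓
  (0,5): δ = 57.30°  ·
  (0,6): δ = 117.59°  ·
  (1,2): δ = 117.84°  ·
  (1,3): δ = 90.06°  ·
  (1,4): δ = 61.74°  ·
  (1,5): δ = 22.02°  ✓
  (1,6): δ = 38.27°  ·
  (2,3): δ = 152.22°  ·
  (2,4): δ = 123.90°  ·
  (2,5): δ = 84.17°  ·
  (2,6): δ = 23.89°  ✓
  (3,4): δ = 151.68°  ·
  (3,5): δ = 111.96°  ·
  (3,6): δ = 51.67°  ·
  (4,5): δ = 140.27°  ·
  (4,6): δ = 79.99°  ·
  (5,6): δ = 119.72°  ·
antipodal pairs: 4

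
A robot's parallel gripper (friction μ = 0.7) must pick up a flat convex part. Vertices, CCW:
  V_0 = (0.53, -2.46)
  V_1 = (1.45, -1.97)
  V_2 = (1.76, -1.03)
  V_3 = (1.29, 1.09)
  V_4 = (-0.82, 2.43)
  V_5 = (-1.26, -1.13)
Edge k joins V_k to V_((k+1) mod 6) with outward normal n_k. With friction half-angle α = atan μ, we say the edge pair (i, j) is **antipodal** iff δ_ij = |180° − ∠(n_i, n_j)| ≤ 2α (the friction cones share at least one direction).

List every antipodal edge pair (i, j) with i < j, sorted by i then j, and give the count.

count = 7; pairs: (0,3), (0,4), (1,4), (2,4), (2,5), (3,4), (3,5)

α = atan 0.7 = 34.99°;  2α = 69.98°
n_0 = (+0.4701, -0.8826)
n_1 = (+0.9497, -0.3132)
n_2 = (+0.9763, +0.2164)
n_3 = (+0.5361, +0.8442)
n_4 = (-0.9924, +0.1227)
n_5 = (-0.5964, -0.8027)
  (0,1): δ = 136.29°  ·
  (0,2): δ = 105.54°  ·
  (0,3): δ = 60.46°  ✓
  (0,4): δ = 54.91°  ✓
  (0,5): δ = 115.35°  ·
  (1,2): δ = 149.25°  ·
  (1,3): δ = 104.17°  ·
  (1,4): δ = 11.21°  ✓
  (1,5): δ = 71.64°  ·
  (2,3): δ = 134.92°  ·
  (2,4): δ = 19.55°  ✓
  (2,5): δ = 40.89°  ✓
  (3,4): δ = 64.63°  ✓
  (3,5): δ = 4.19°  ✓
  (4,5): δ = 119.57°  ·
antipodal pairs: 7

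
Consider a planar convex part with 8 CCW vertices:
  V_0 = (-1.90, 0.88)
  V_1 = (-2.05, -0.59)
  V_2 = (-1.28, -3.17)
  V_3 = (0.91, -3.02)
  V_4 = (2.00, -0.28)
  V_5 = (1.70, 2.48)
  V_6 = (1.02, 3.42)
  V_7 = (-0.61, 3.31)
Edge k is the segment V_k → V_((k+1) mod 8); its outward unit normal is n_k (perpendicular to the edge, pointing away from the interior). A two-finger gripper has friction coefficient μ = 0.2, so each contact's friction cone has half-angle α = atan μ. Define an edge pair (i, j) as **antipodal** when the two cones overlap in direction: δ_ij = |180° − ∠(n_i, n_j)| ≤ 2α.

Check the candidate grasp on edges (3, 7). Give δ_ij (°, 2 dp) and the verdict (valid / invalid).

α = atan 0.2 = 11.31°;  2α = 22.62°
edge 3: e_3 = (+1.09, +2.74);  n_3 = (+0.9292, -0.3696)
edge 7: e_7 = (-1.29, -2.43);  n_7 = (-0.8833, +0.4689)
∠(n_3, n_7) = 173.73°
δ = |180° − 173.73°| = 6.27°
6.27° ≤ 2α = 22.62°  →  valid

δ = 6.27°, valid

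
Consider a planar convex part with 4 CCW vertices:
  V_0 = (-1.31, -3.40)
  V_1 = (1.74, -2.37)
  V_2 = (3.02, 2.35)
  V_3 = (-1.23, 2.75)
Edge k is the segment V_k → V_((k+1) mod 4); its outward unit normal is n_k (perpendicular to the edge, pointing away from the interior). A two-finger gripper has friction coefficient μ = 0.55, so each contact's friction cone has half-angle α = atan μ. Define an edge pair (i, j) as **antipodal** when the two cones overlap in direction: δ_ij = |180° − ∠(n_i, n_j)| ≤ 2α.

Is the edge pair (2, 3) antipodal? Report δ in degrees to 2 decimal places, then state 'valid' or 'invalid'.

α = atan 0.55 = 28.81°;  2α = 57.62°
edge 2: e_2 = (-4.25, +0.40);  n_2 = (+0.0937, +0.9956)
edge 3: e_3 = (-0.08, -6.15);  n_3 = (-0.9999, +0.0130)
∠(n_2, n_3) = 94.63°
δ = |180° − 94.63°| = 85.37°
85.37° > 2α = 57.62°  →  invalid

δ = 85.37°, invalid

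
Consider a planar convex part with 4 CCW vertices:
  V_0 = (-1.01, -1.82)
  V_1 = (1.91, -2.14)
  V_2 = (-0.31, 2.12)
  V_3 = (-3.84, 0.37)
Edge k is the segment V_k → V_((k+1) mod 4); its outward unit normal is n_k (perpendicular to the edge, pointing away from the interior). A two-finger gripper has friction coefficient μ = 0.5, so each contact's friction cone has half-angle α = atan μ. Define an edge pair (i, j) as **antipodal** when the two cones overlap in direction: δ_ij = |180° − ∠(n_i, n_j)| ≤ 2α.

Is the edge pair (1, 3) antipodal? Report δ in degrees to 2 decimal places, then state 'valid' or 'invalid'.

δ = 24.74°, valid

α = atan 0.5 = 26.57°;  2α = 53.13°
edge 1: e_1 = (-2.22, +4.26);  n_1 = (+0.8868, +0.4621)
edge 3: e_3 = (+2.83, -2.19);  n_3 = (-0.6120, -0.7909)
∠(n_1, n_3) = 155.26°
δ = |180° − 155.26°| = 24.74°
24.74° ≤ 2α = 53.13°  →  valid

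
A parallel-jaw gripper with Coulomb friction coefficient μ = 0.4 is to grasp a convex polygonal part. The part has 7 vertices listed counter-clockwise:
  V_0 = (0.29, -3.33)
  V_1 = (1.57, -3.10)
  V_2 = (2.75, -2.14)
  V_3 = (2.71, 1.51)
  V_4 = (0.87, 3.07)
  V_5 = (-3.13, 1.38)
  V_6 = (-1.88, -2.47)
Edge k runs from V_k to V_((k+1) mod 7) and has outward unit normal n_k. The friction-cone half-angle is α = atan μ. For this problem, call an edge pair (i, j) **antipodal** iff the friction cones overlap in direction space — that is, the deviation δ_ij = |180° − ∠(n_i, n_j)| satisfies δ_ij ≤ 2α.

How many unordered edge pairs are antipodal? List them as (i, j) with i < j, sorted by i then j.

count = 5; pairs: (0,4), (1,4), (2,5), (3,5), (3,6)

α = atan 0.4 = 21.80°;  2α = 43.60°
n_0 = (+0.1769, -0.9842)
n_1 = (+0.6311, -0.7757)
n_2 = (+0.9999, +0.0110)
n_3 = (+0.6467, +0.7628)
n_4 = (-0.3892, +0.9212)
n_5 = (-0.9511, -0.3088)
n_6 = (-0.3684, -0.9297)
  (0,1): δ = 151.06°  ·
  (0,2): δ = 99.56°  ·
  (0,3): δ = 50.48°  ·
  (0,4): δ = 12.72°  ✓
  (0,5): δ = 97.80°  ·
  (0,6): δ = 148.19°  ·
  (1,2): δ = 128.50°  ·
  (1,3): δ = 79.42°  ·
  (1,4): δ = 16.23°  ✓
  (1,5): δ = 68.86°  ·
  (1,6): δ = 119.25°  ·
  (2,3): δ = 130.92°  ·
  (2,4): δ = 67.72°  ·
  (2,5): δ = 17.36°  ✓
  (2,6): δ = 67.75°  ·
  (3,4): δ = 116.80°  ·
  (3,5): δ = 31.72°  ✓
  (3,6): δ = 18.67°  ✓
  (4,5): δ = 94.92°  ·
  (4,6): δ = 44.52°  ·
  (5,6): δ = 129.61°  ·
antipodal pairs: 5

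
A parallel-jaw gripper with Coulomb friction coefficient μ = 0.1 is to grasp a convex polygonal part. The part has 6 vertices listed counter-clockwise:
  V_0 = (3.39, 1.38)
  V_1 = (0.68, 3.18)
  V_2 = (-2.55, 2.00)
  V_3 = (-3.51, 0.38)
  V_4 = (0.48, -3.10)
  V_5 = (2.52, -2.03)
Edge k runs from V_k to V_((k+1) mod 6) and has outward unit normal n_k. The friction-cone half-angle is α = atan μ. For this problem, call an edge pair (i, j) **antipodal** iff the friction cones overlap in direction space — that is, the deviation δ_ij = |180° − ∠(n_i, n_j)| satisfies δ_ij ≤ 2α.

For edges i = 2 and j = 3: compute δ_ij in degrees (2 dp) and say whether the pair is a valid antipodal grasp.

δ = 100.44°, invalid

α = atan 0.1 = 5.71°;  2α = 11.42°
edge 2: e_2 = (-0.96, -1.62);  n_2 = (-0.8603, +0.5098)
edge 3: e_3 = (+3.99, -3.48);  n_3 = (-0.6573, -0.7536)
∠(n_2, n_3) = 79.56°
δ = |180° − 79.56°| = 100.44°
100.44° > 2α = 11.42°  →  invalid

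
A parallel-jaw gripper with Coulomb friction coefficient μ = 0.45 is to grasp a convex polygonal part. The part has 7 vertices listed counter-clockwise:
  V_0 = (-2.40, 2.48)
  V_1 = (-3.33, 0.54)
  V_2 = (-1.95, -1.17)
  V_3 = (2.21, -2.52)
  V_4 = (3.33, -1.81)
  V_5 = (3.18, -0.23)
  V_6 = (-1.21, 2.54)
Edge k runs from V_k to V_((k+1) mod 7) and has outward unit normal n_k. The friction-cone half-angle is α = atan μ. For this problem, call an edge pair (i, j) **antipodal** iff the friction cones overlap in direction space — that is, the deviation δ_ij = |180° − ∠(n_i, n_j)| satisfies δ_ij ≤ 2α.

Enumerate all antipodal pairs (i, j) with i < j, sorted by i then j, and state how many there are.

α = atan 0.45 = 24.23°;  2α = 48.46°
n_0 = (-0.9017, +0.4323)
n_1 = (-0.7782, -0.6280)
n_2 = (-0.3087, -0.9512)
n_3 = (+0.5354, -0.8446)
n_4 = (+0.9955, +0.0945)
n_5 = (+0.5336, +0.8457)
n_6 = (-0.0504, +0.9987)
  (0,1): δ = 115.48°  ·
  (0,2): δ = 82.37°  ·
  (0,3): δ = 32.02°  ✓
  (0,4): δ = 31.04°  ✓
  (0,5): δ = 83.36°  ·
  (0,6): δ = 118.50°  ·
  (1,2): δ = 146.88°  ·
  (1,3): δ = 96.53°  ·
  (1,4): δ = 33.48°  ✓
  (1,5): δ = 18.84°  ✓
  (1,6): δ = 53.98°  ·
  (2,3): δ = 129.65°  ·
  (2,4): δ = 66.60°  ·
  (2,5): δ = 14.27°  ✓
  (2,6): δ = 20.87°  ✓
  (3,4): δ = 116.95°  ·
  (3,5): δ = 64.62°  ·
  (3,6): δ = 29.49°  ✓
  (4,5): δ = 127.67°  ·
  (4,6): δ = 92.54°  ·
  (5,6): δ = 144.86°  ·
antipodal pairs: 7

count = 7; pairs: (0,3), (0,4), (1,4), (1,5), (2,5), (2,6), (3,6)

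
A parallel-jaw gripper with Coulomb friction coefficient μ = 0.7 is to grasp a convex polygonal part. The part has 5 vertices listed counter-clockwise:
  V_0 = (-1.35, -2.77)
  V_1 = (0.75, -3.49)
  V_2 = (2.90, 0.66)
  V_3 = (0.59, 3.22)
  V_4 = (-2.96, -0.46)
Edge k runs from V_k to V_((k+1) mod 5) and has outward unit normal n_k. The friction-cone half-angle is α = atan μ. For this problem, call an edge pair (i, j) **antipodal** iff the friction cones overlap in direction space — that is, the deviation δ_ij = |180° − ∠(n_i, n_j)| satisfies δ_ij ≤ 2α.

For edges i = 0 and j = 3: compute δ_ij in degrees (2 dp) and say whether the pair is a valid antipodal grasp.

δ = 64.95°, valid

α = atan 0.7 = 34.99°;  2α = 69.98°
edge 0: e_0 = (+2.10, -0.72);  n_0 = (-0.3243, -0.9459)
edge 3: e_3 = (-3.55, -3.68);  n_3 = (-0.7197, +0.6943)
∠(n_0, n_3) = 115.05°
δ = |180° − 115.05°| = 64.95°
64.95° ≤ 2α = 69.98°  →  valid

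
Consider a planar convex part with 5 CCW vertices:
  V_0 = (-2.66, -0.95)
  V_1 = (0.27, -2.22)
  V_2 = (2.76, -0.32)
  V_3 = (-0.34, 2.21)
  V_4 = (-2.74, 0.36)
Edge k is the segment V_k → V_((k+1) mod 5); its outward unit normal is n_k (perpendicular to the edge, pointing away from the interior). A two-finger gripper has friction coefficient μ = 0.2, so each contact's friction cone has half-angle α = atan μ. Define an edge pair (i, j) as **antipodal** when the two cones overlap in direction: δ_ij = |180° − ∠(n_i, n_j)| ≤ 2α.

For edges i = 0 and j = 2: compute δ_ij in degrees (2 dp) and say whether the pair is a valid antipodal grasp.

α = atan 0.2 = 11.31°;  2α = 22.62°
edge 0: e_0 = (+2.93, -1.27);  n_0 = (-0.3977, -0.9175)
edge 2: e_2 = (-3.10, +2.53);  n_2 = (+0.6323, +0.7747)
∠(n_0, n_2) = 164.22°
δ = |180° − 164.22°| = 15.78°
15.78° ≤ 2α = 22.62°  →  valid

δ = 15.78°, valid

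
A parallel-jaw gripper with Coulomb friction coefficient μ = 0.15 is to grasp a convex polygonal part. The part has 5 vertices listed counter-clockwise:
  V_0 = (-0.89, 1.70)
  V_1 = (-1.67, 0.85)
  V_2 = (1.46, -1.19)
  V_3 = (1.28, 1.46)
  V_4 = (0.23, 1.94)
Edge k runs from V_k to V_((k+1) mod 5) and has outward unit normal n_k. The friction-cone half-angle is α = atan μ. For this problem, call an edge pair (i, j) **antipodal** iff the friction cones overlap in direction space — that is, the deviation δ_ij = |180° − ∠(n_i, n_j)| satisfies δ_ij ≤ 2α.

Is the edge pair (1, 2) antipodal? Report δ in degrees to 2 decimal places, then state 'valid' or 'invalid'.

α = atan 0.15 = 8.53°;  2α = 17.06°
edge 1: e_1 = (+3.13, -2.04);  n_1 = (-0.5460, -0.8378)
edge 2: e_2 = (-0.18, +2.65);  n_2 = (+0.9977, +0.0678)
∠(n_1, n_2) = 126.98°
δ = |180° − 126.98°| = 53.02°
53.02° > 2α = 17.06°  →  invalid

δ = 53.02°, invalid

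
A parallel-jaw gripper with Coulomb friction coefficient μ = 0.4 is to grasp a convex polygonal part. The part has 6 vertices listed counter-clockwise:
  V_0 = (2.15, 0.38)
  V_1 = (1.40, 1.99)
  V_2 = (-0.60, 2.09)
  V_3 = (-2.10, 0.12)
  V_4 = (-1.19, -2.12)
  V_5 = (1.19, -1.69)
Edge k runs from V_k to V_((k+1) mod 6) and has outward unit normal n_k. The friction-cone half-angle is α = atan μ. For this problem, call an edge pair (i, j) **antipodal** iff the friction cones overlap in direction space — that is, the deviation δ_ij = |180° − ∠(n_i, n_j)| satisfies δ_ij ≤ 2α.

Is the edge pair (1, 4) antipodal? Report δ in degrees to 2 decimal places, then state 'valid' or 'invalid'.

α = atan 0.4 = 21.80°;  2α = 43.60°
edge 1: e_1 = (-2.00, +0.10);  n_1 = (+0.0499, +0.9988)
edge 4: e_4 = (+2.38, +0.43);  n_4 = (+0.1778, -0.9841)
∠(n_1, n_4) = 166.90°
δ = |180° − 166.90°| = 13.10°
13.10° ≤ 2α = 43.60°  →  valid

δ = 13.10°, valid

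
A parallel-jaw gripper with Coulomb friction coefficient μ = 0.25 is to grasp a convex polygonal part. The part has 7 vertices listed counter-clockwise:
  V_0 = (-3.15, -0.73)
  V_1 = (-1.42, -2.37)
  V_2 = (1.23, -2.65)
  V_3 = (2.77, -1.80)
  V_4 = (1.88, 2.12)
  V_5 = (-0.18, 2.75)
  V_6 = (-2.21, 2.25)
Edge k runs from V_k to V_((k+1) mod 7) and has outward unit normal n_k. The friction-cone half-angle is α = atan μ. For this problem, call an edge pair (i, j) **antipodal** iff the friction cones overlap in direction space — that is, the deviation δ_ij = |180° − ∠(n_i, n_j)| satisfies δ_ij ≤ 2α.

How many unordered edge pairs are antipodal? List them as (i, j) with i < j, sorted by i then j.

count = 4; pairs: (0,4), (1,4), (1,5), (2,5)

α = atan 0.25 = 14.04°;  2α = 28.07°
n_0 = (-0.6880, -0.7257)
n_1 = (-0.1051, -0.9945)
n_2 = (+0.4832, -0.8755)
n_3 = (+0.9752, +0.2214)
n_4 = (+0.2925, +0.9563)
n_5 = (-0.2392, +0.9710)
n_6 = (-0.9537, +0.3008)
  (0,1): δ = 142.56°  ·
  (0,2): δ = 107.63°  ·
  (0,3): δ = 33.74°  ·
  (0,4): δ = 26.47°  ✓
  (0,5): δ = 57.31°  ·
  (0,6): δ = 115.96°  ·
  (1,2): δ = 145.07°  ·
  (1,3): δ = 71.18°  ·
  (1,4): δ = 10.97°  ✓
  (1,5): δ = 19.87°  ✓
  (1,6): δ = 78.52°  ·
  (2,3): δ = 106.10°  ·
  (2,4): δ = 45.90°  ·
  (2,5): δ = 15.06°  ✓
  (2,6): δ = 43.60°  ·
  (3,4): δ = 119.80°  ·
  (3,5): δ = 88.95°  ·
  (3,6): δ = 30.30°  ·
  (4,5): δ = 149.16°  ·
  (4,6): δ = 90.50°  ·
  (5,6): δ = 121.34°  ·
antipodal pairs: 4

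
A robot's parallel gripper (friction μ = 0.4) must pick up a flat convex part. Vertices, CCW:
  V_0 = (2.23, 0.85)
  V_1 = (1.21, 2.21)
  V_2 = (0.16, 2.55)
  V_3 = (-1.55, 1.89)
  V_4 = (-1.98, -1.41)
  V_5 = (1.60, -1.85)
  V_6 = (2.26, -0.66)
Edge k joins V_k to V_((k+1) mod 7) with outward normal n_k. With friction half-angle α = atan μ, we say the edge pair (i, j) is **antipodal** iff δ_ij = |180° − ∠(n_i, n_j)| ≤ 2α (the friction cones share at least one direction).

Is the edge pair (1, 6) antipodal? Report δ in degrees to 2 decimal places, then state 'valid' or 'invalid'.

δ = 109.08°, invalid

α = atan 0.4 = 21.80°;  2α = 43.60°
edge 1: e_1 = (-1.05, +0.34);  n_1 = (+0.3081, +0.9514)
edge 6: e_6 = (-0.03, +1.51);  n_6 = (+0.9998, +0.0199)
∠(n_1, n_6) = 70.92°
δ = |180° − 70.92°| = 109.08°
109.08° > 2α = 43.60°  →  invalid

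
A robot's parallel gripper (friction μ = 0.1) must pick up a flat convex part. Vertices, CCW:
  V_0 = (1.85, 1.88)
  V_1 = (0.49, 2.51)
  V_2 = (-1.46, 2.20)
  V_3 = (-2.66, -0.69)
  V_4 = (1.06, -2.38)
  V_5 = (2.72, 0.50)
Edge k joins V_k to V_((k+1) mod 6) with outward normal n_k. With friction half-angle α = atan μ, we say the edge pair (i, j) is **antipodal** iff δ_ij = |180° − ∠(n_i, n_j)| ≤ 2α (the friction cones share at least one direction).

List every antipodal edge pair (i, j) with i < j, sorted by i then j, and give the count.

count = 2; pairs: (0,3), (2,4)

α = atan 0.1 = 5.71°;  2α = 11.42°
n_0 = (+0.4203, +0.9074)
n_1 = (-0.1570, +0.9876)
n_2 = (-0.9235, +0.3835)
n_3 = (-0.4136, -0.9105)
n_4 = (+0.8664, -0.4994)
n_5 = (+0.8459, +0.5333)
  (0,1): δ = 146.11°  ·
  (0,2): δ = 87.69°  ·
  (0,3): δ = 0.42°  ✓
  (0,4): δ = 84.90°  ·
  (0,5): δ = 147.08°  ·
  (1,2): δ = 121.58°  ·
  (1,3): δ = 33.47°  ·
  (1,4): δ = 51.01°  ·
  (1,5): δ = 113.20°  ·
  (2,3): δ = 91.88°  ·
  (2,4): δ = 7.41°  ✓
  (2,5): δ = 54.78°  ·
  (3,4): δ = 95.53°  ·
  (3,5): δ = 33.34°  ·
  (4,5): δ = 117.81°  ·
antipodal pairs: 2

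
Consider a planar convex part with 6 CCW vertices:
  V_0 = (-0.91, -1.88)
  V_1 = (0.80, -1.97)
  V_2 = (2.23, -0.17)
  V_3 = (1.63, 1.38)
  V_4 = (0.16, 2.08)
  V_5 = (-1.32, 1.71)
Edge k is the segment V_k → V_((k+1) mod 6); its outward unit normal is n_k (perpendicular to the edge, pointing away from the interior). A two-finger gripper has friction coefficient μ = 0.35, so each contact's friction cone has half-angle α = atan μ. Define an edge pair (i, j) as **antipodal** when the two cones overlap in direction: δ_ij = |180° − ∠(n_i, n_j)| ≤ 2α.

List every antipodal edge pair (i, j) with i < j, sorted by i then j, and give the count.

count = 4; pairs: (0,3), (0,4), (1,4), (2,5)

α = atan 0.35 = 19.29°;  2α = 38.58°
n_0 = (-0.0526, -0.9986)
n_1 = (+0.7830, -0.6220)
n_2 = (+0.9326, +0.3610)
n_3 = (+0.4299, +0.9029)
n_4 = (-0.2425, +0.9701)
n_5 = (-0.9935, -0.1135)
  (0,1): δ = 125.45°  ·
  (0,2): δ = 65.83°  ·
  (0,3): δ = 22.45°  ✓
  (0,4): δ = 17.05°  ✓
  (0,5): δ = 99.53°  ·
  (1,2): δ = 120.37°  ·
  (1,3): δ = 77.00°  ·
  (1,4): δ = 37.50°  ✓
  (1,5): δ = 44.98°  ·
  (2,3): δ = 136.62°  ·
  (2,4): δ = 97.13°  ·
  (2,5): δ = 14.65°  ✓
  (3,4): δ = 140.50°  ·
  (3,5): δ = 58.02°  ·
  (4,5): δ = 97.52°  ·
antipodal pairs: 4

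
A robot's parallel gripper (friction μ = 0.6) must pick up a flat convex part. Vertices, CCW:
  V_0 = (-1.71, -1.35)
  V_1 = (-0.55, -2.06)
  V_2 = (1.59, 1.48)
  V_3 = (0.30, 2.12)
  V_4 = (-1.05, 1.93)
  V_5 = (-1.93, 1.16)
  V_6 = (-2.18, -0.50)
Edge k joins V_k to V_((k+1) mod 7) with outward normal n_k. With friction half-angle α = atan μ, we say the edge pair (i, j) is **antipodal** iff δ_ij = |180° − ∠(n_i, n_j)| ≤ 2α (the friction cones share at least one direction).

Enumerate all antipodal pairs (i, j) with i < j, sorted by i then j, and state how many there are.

α = atan 0.6 = 30.96°;  2α = 61.93°
n_0 = (-0.5220, -0.8529)
n_1 = (+0.8558, -0.5173)
n_2 = (+0.4444, +0.8958)
n_3 = (-0.1394, +0.9902)
n_4 = (-0.6585, +0.7526)
n_5 = (-0.9888, +0.1489)
n_6 = (-0.8751, -0.4839)
  (0,1): δ = 89.68°  ·
  (0,2): δ = 5.08°  ✓
  (0,3): δ = 39.48°  ✓
  (0,4): δ = 72.66°  ·
  (0,5): δ = 112.90°  ·
  (0,6): δ = 150.41°  ·
  (1,2): δ = 85.23°  ·
  (1,3): δ = 50.83°  ✓
  (1,4): δ = 17.66°  ✓
  (1,5): δ = 22.59°  ✓
  (1,6): δ = 60.09°  ✓
  (2,3): δ = 145.60°  ·
  (2,4): δ = 112.43°  ·
  (2,5): δ = 72.18°  ·
  (2,6): δ = 34.67°  ✓
  (3,4): δ = 146.83°  ·
  (3,5): δ = 106.58°  ·
  (3,6): δ = 69.07°  ·
  (4,5): δ = 139.75°  ·
  (4,6): δ = 102.25°  ·
  (5,6): δ = 142.50°  ·
antipodal pairs: 7

count = 7; pairs: (0,2), (0,3), (1,3), (1,4), (1,5), (1,6), (2,6)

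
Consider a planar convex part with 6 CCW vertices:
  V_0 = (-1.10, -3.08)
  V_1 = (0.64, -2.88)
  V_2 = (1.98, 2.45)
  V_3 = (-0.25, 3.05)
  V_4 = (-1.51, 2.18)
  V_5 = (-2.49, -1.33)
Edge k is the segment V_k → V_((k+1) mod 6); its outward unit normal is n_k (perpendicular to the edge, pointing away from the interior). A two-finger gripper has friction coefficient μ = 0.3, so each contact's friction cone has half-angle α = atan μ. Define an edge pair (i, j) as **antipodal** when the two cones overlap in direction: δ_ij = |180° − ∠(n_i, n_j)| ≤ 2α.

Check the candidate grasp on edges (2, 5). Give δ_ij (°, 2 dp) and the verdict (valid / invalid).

δ = 36.48°, invalid

α = atan 0.3 = 16.70°;  2α = 33.40°
edge 2: e_2 = (-2.23, +0.60);  n_2 = (+0.2598, +0.9657)
edge 5: e_5 = (+1.39, -1.75);  n_5 = (-0.7830, -0.6220)
∠(n_2, n_5) = 143.52°
δ = |180° − 143.52°| = 36.48°
36.48° > 2α = 33.40°  →  invalid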